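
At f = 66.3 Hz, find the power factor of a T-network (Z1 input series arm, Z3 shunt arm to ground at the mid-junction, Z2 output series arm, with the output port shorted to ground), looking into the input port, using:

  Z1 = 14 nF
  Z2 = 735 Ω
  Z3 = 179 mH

Step 1 — Angular frequency: ω = 2π·f = 2π·66.3 = 416.6 rad/s.
Step 2 — Component impedances:
  Z1: Z = 1/(jωC) = -j/(ω·C) = 0 - j1.715e+05 Ω
  Z2: Z = R = 735 Ω
  Z3: Z = jωL = j·416.6·0.179 = 0 + j74.57 Ω
Step 3 — With the output port shorted to ground, the output series arm Z2 runs from the junction to ground; the shunt arm Z3 also runs from the junction to ground. They appear in parallel: Z3 || Z2 = 7.488 + j73.81 Ω.
Step 4 — Series with input arm Z1: Z_in = Z1 + (Z3 || Z2) = 7.488 - j1.714e+05 Ω = 1.714e+05∠-90.0° Ω.
Step 5 — Power factor: PF = cos(φ) = Re(Z)/|Z| = 7.488/1.714e+05 = 4.369e-05.
Step 6 — Type: Im(Z) = -1.714e+05 ⇒ leading (phase φ = -90.0°).

PF = 4.369e-05 (leading, φ = -90.0°)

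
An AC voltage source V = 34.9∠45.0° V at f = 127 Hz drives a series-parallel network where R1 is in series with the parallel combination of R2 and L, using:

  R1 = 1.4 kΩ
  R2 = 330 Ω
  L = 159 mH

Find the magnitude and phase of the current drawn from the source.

Step 1 — Angular frequency: ω = 2π·f = 2π·127 = 798 rad/s.
Step 2 — Component impedances:
  R1: Z = R = 1400 Ω
  R2: Z = R = 330 Ω
  L: Z = jωL = j·798·0.159 = 0 + j126.9 Ω
Step 3 — Parallel branch: R2 || L = 1/(1/R2 + 1/L) = 42.5 + j110.5 Ω.
Step 4 — Series with R1: Z_total = R1 + (R2 || L) = 1442 + j110.5 Ω = 1447∠4.4° Ω.
Step 5 — Source phasor: V = 34.9∠45.0° V = 24.68 + j24.68 V.
Step 6 — Ohm's law: I = V / Z_total = (24.68 + j24.68) / (1442 + j110.5) = 0.01831 + j0.0157 A.
Step 7 — Convert to polar: |I| = 0.02412 A, ∠I = 40.6°.

I = 0.02412∠40.6° A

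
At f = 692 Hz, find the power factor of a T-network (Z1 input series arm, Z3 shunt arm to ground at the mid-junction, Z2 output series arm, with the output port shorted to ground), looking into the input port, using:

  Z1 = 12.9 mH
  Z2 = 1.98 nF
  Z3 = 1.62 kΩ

Step 1 — Angular frequency: ω = 2π·f = 2π·692 = 4348 rad/s.
Step 2 — Component impedances:
  Z1: Z = jωL = j·4348·0.0129 = 0 + j56.09 Ω
  Z2: Z = 1/(jωC) = -j/(ω·C) = 0 - j1.162e+05 Ω
  Z3: Z = R = 1620 Ω
Step 3 — With the output port shorted to ground, the output series arm Z2 runs from the junction to ground; the shunt arm Z3 also runs from the junction to ground. They appear in parallel: Z3 || Z2 = 1620 - j22.59 Ω.
Step 4 — Series with input arm Z1: Z_in = Z1 + (Z3 || Z2) = 1620 + j33.5 Ω = 1620∠1.2° Ω.
Step 5 — Power factor: PF = cos(φ) = Re(Z)/|Z| = 1619.7/1620 = 0.9998.
Step 6 — Type: Im(Z) = 33.5 ⇒ lagging (phase φ = 1.2°).

PF = 0.9998 (lagging, φ = 1.2°)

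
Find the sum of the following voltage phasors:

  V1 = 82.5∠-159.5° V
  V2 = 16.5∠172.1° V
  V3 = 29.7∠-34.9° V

Step 1 — Convert each phasor to rectangular form:
  V1 = 82.5·(cos(-159.5°) + j·sin(-159.5°)) = -77.28 - j28.89 V
  V2 = 16.5·(cos(172.1°) + j·sin(172.1°)) = -16.34 + j2.268 V
  V3 = 29.7·(cos(-34.9°) + j·sin(-34.9°)) = 24.36 - j16.99 V
Step 2 — Sum components: V_total = -69.26 - j43.62 V.
Step 3 — Convert to polar: |V_total| = 81.85 V, ∠V_total = -147.8°.

V_total = 81.85∠-147.8° V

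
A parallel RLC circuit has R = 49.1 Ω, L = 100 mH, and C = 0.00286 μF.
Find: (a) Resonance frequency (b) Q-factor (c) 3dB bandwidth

Step 1 — Resonance: ω₀ = 1/√(LC) = 1/√(0.1·2.86e-09) = 5.913e+04 rad/s.
Step 2 — f₀ = ω₀/(2π) = 9411 Hz.
Step 3 — Parallel Q: Q = R/(ω₀L) = 49.1/(5.913e+04·0.1) = 0.008304.
Step 4 — Bandwidth: Δω = ω₀/Q = 7.121e+06 rad/s; BW = Δω/(2π) = 1.133e+06 Hz.

(a) f₀ = 9411 Hz  (b) Q = 0.008304  (c) BW = 1.133e+06 Hz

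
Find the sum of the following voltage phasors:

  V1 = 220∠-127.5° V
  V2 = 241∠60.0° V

Step 1 — Convert each phasor to rectangular form:
  V1 = 220·(cos(-127.5°) + j·sin(-127.5°)) = -133.9 - j174.5 V
  V2 = 241·(cos(60.0°) + j·sin(60.0°)) = 120.5 + j208.7 V
Step 2 — Sum components: V_total = -13.43 + j34.17 V.
Step 3 — Convert to polar: |V_total| = 36.72 V, ∠V_total = 111.5°.

V_total = 36.72∠111.5° V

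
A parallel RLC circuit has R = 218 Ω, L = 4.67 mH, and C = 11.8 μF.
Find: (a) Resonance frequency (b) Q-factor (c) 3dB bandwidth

Step 1 — Resonance: ω₀ = 1/√(LC) = 1/√(0.00467·1.18e-05) = 4260 rad/s.
Step 2 — f₀ = ω₀/(2π) = 678 Hz.
Step 3 — Parallel Q: Q = R/(ω₀L) = 218/(4260·0.00467) = 10.96.
Step 4 — Bandwidth: Δω = ω₀/Q = 388.7 rad/s; BW = Δω/(2π) = 61.87 Hz.

(a) f₀ = 678 Hz  (b) Q = 10.96  (c) BW = 61.87 Hz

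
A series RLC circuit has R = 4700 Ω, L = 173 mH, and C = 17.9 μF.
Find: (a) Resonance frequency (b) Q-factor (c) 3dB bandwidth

Step 1 — Resonance: ω₀ = 1/√(LC) = 1/√(0.173·1.79e-05) = 568.3 rad/s.
Step 2 — f₀ = ω₀/(2π) = 90.44 Hz.
Step 3 — Series Q: Q = ω₀L/R = 568.3·0.173/4700 = 0.02092.
Step 4 — Bandwidth: Δω = ω₀/Q = 2.717e+04 rad/s; BW = Δω/(2π) = 4324 Hz.

(a) f₀ = 90.44 Hz  (b) Q = 0.02092  (c) BW = 4324 Hz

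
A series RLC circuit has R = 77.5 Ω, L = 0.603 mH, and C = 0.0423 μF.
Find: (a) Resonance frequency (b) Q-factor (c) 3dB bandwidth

Step 1 — Resonance: ω₀ = 1/√(LC) = 1/√(0.000603·4.23e-08) = 1.98e+05 rad/s.
Step 2 — f₀ = ω₀/(2π) = 3.151e+04 Hz.
Step 3 — Series Q: Q = ω₀L/R = 1.98e+05·0.000603/77.5 = 1.541.
Step 4 — Bandwidth: Δω = ω₀/Q = 1.285e+05 rad/s; BW = Δω/(2π) = 2.046e+04 Hz.

(a) f₀ = 3.151e+04 Hz  (b) Q = 1.541  (c) BW = 2.046e+04 Hz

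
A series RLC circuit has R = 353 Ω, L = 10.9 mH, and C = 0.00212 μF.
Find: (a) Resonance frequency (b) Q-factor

Step 1 — Resonance condition Im(Z)=0 gives ω₀ = 1/√(LC).
Step 2 — ω₀ = 1/√(0.0109·2.12e-09) = 2.08e+05 rad/s.
Step 3 — f₀ = ω₀/(2π) = 3.311e+04 Hz.
Step 4 — Series Q: Q = ω₀L/R = 2.08e+05·0.0109/353 = 6.423.

(a) f₀ = 3.311e+04 Hz  (b) Q = 6.423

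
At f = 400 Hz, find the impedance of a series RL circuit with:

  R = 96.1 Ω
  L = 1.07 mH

Step 1 — Angular frequency: ω = 2π·f = 2π·400 = 2513 rad/s.
Step 2 — Component impedances:
  R: Z = R = 96.1 Ω
  L: Z = jωL = j·2513·0.00107 = 0 + j2.689 Ω
Step 3 — Series combination: Z_total = R + L = 96.1 + j2.689 Ω = 96.14∠1.6° Ω.

Z = 96.1 + j2.689 Ω = 96.14∠1.6° Ω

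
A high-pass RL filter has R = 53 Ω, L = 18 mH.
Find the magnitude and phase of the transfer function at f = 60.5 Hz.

Step 1 — Angular frequency: ω = 2π·60.5 = 380.1 rad/s.
Step 2 — Transfer function: H(jω) = jωL/(R + jωL).
Step 3 — Numerator jωL = j·6.842; denominator R + jωL = 53 + j6.842.
Step 4 — H = 0.01639 + j0.127.
Step 5 — Magnitude: |H| = 0.128 (-17.9 dB); phase: φ = 82.6°.

|H| = 0.128 (-17.9 dB), φ = 82.6°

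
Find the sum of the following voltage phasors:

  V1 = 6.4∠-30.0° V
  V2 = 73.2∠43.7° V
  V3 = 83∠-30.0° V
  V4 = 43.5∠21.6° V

Step 1 — Convert each phasor to rectangular form:
  V1 = 6.4·(cos(-30.0°) + j·sin(-30.0°)) = 5.543 - j3.2 V
  V2 = 73.2·(cos(43.7°) + j·sin(43.7°)) = 52.92 + j50.57 V
  V3 = 83·(cos(-30.0°) + j·sin(-30.0°)) = 71.88 - j41.5 V
  V4 = 43.5·(cos(21.6°) + j·sin(21.6°)) = 40.45 + j16.01 V
Step 2 — Sum components: V_total = 170.8 + j21.89 V.
Step 3 — Convert to polar: |V_total| = 172.2 V, ∠V_total = 7.3°.

V_total = 172.2∠7.3° V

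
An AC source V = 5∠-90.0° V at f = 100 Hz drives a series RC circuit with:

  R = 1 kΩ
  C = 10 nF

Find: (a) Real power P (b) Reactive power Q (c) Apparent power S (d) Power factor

Step 1 — Angular frequency: ω = 2π·f = 2π·100 = 628.3 rad/s.
Step 2 — Component impedances:
  R: Z = R = 1000 Ω
  C: Z = 1/(jωC) = -j/(ω·C) = 0 - j1.592e+05 Ω
Step 3 — Series combination: Z_total = R + C = 1000 - j1.592e+05 Ω = 1.592e+05∠-89.6° Ω.
Step 4 — Source phasor: V = 5∠-90.0° V = 0 - j5 V.
Step 5 — Current: I = V / Z = 3.141e-05 - j1.974e-07 A = 3.142e-05∠-0.4° A.
Step 6 — Complex power: S = V·I* = 9.869e-07 - j0.0001571 VA.
Step 7 — Real power: P = Re(S) = 9.869e-07 W.
Step 8 — Reactive power: Q = Im(S) = -0.0001571 VAR.
Step 9 — Apparent power: |S| = 0.0001571 VA.
Step 10 — Power factor: PF = P/|S| = 0.006283 (leading).

(a) P = 9.869e-07 W  (b) Q = -0.0001571 VAR  (c) S = 0.0001571 VA  (d) PF = 0.006283 (leading)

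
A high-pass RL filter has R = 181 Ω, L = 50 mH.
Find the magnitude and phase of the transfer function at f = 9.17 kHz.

Step 1 — Angular frequency: ω = 2π·9170 = 5.762e+04 rad/s.
Step 2 — Transfer function: H(jω) = jωL/(R + jωL).
Step 3 — Numerator jωL = j·2881; denominator R + jωL = 181 + j2881.
Step 4 — H = 0.9961 + j0.06258.
Step 5 — Magnitude: |H| = 0.998 (-0.0 dB); phase: φ = 3.6°.

|H| = 0.998 (-0.0 dB), φ = 3.6°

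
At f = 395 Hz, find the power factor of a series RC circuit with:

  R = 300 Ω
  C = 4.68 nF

Step 1 — Angular frequency: ω = 2π·f = 2π·395 = 2482 rad/s.
Step 2 — Component impedances:
  R: Z = R = 300 Ω
  C: Z = 1/(jωC) = -j/(ω·C) = 0 - j8.609e+04 Ω
Step 3 — Series combination: Z_total = R + C = 300 - j8.609e+04 Ω = 8.61e+04∠-89.8° Ω.
Step 4 — Power factor: PF = cos(φ) = Re(Z)/|Z| = 300/86095 = 0.003485.
Step 5 — Type: Im(Z) = -8.609e+04 ⇒ leading (phase φ = -89.8°).

PF = 0.003485 (leading, φ = -89.8°)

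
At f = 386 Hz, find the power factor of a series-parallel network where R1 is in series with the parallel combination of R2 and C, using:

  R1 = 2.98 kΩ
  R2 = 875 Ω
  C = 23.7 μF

Step 1 — Angular frequency: ω = 2π·f = 2π·386 = 2425 rad/s.
Step 2 — Component impedances:
  R1: Z = R = 2980 Ω
  R2: Z = R = 875 Ω
  C: Z = 1/(jωC) = -j/(ω·C) = 0 - j17.4 Ω
Step 3 — Parallel branch: R2 || C = 1/(1/R2 + 1/C) = 0.3458 - j17.39 Ω.
Step 4 — Series with R1: Z_total = R1 + (R2 || C) = 2980 - j17.39 Ω = 2980∠-0.3° Ω.
Step 5 — Power factor: PF = cos(φ) = Re(Z)/|Z| = 2980/2980 = 1.
Step 6 — Type: Im(Z) = -17.39 ⇒ leading (phase φ = -0.3°).

PF = 1 (leading, φ = -0.3°)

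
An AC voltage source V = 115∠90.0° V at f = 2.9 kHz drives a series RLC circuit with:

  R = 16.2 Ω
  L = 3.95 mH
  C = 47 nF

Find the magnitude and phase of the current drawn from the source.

Step 1 — Angular frequency: ω = 2π·f = 2π·2900 = 1.822e+04 rad/s.
Step 2 — Component impedances:
  R: Z = R = 16.2 Ω
  L: Z = jωL = j·1.822e+04·0.00395 = 0 + j71.97 Ω
  C: Z = 1/(jωC) = -j/(ω·C) = 0 - j1168 Ω
Step 3 — Series combination: Z_total = R + L + C = 16.2 - j1096 Ω = 1096∠-89.2° Ω.
Step 4 — Source phasor: V = 115∠90.0° V = 0 + j115 V.
Step 5 — Ohm's law: I = V / Z_total = (0 + j115) / (16.2 - j1096) = -0.1049 + j0.001551 A.
Step 6 — Convert to polar: |I| = 0.1049 A, ∠I = 179.2°.

I = 0.1049∠179.2° A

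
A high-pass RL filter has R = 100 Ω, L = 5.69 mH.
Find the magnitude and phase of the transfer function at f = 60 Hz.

Step 1 — Angular frequency: ω = 2π·60 = 377 rad/s.
Step 2 — Transfer function: H(jω) = jωL/(R + jωL).
Step 3 — Numerator jωL = j·2.145; denominator R + jωL = 100 + j2.145.
Step 4 — H = 0.0004599 + j0.02144.
Step 5 — Magnitude: |H| = 0.02145 (-33.4 dB); phase: φ = 88.8°.

|H| = 0.02145 (-33.4 dB), φ = 88.8°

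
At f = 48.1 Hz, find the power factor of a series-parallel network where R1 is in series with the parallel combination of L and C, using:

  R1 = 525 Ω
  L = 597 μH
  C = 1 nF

Step 1 — Angular frequency: ω = 2π·f = 2π·48.1 = 302.2 rad/s.
Step 2 — Component impedances:
  R1: Z = R = 525 Ω
  L: Z = jωL = j·302.2·0.000597 = 0 + j0.1804 Ω
  C: Z = 1/(jωC) = -j/(ω·C) = 0 - j3.309e+06 Ω
Step 3 — Parallel branch: L || C = 1/(1/L + 1/C) = 0 + j0.1804 Ω.
Step 4 — Series with R1: Z_total = R1 + (L || C) = 525 + j0.1804 Ω = 525∠0.0° Ω.
Step 5 — Power factor: PF = cos(φ) = Re(Z)/|Z| = 525/525 = 1.
Step 6 — Type: Im(Z) = 0.1804 ⇒ lagging (phase φ = 0.0°).

PF = 1 (lagging, φ = 0.0°)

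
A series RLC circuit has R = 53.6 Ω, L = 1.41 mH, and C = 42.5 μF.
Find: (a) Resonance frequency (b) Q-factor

Step 1 — Resonance condition Im(Z)=0 gives ω₀ = 1/√(LC).
Step 2 — ω₀ = 1/√(0.00141·4.25e-05) = 4085 rad/s.
Step 3 — f₀ = ω₀/(2π) = 650.2 Hz.
Step 4 — Series Q: Q = ω₀L/R = 4085·0.00141/53.6 = 0.1075.

(a) f₀ = 650.2 Hz  (b) Q = 0.1075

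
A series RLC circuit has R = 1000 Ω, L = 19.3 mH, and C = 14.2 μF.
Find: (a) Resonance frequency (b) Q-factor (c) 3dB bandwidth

Step 1 — Resonance condition Im(Z)=0 gives ω₀ = 1/√(LC).
Step 2 — ω₀ = 1/√(0.0193·1.42e-05) = 1910 rad/s.
Step 3 — f₀ = ω₀/(2π) = 304 Hz.
Step 4 — Series Q: Q = ω₀L/R = 1910·0.0193/1000 = 0.03687.
Step 5 — 3dB bandwidth: Δω = ω₀/Q = 5.181e+04 rad/s; BW = Δω/(2π) = 8246 Hz.

(a) f₀ = 304 Hz  (b) Q = 0.03687  (c) BW = 8246 Hz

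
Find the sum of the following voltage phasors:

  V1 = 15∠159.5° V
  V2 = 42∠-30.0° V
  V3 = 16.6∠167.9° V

Step 1 — Convert each phasor to rectangular form:
  V1 = 15·(cos(159.5°) + j·sin(159.5°)) = -14.05 + j5.253 V
  V2 = 42·(cos(-30.0°) + j·sin(-30.0°)) = 36.37 - j21 V
  V3 = 16.6·(cos(167.9°) + j·sin(167.9°)) = -16.23 + j3.48 V
Step 2 — Sum components: V_total = 6.092 - j12.27 V.
Step 3 — Convert to polar: |V_total| = 13.7 V, ∠V_total = -63.6°.

V_total = 13.7∠-63.6° V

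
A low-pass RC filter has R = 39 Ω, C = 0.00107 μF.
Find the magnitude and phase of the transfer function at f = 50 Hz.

Step 1 — Angular frequency: ω = 2π·50 = 314.2 rad/s.
Step 2 — Transfer function: H(jω) = 1/(1 + jωRC).
Step 3 — Denominator: 1 + jωRC = 1 + j·314.2·39·1.07e-09 = 1 + j1.311e-05.
Step 4 — H = 1 - j1.311e-05.
Step 5 — Magnitude: |H| = 1 (-0.0 dB); phase: φ = -0.0°.

|H| = 1 (-0.0 dB), φ = -0.0°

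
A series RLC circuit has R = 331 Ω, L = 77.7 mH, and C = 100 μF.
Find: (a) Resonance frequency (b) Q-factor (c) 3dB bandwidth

Step 1 — Resonance condition Im(Z)=0 gives ω₀ = 1/√(LC).
Step 2 — ω₀ = 1/√(0.0777·0.0001) = 358.7 rad/s.
Step 3 — f₀ = ω₀/(2π) = 57.1 Hz.
Step 4 — Series Q: Q = ω₀L/R = 358.7·0.0777/331 = 0.08421.
Step 5 — 3dB bandwidth: Δω = ω₀/Q = 4260 rad/s; BW = Δω/(2π) = 678 Hz.

(a) f₀ = 57.1 Hz  (b) Q = 0.08421  (c) BW = 678 Hz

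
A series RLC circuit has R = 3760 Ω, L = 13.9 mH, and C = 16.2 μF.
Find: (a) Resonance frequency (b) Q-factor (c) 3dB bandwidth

Step 1 — Resonance: ω₀ = 1/√(LC) = 1/√(0.0139·1.62e-05) = 2107 rad/s.
Step 2 — f₀ = ω₀/(2π) = 335.4 Hz.
Step 3 — Series Q: Q = ω₀L/R = 2107·0.0139/3760 = 0.00779.
Step 4 — Bandwidth: Δω = ω₀/Q = 2.705e+05 rad/s; BW = Δω/(2π) = 4.305e+04 Hz.

(a) f₀ = 335.4 Hz  (b) Q = 0.00779  (c) BW = 4.305e+04 Hz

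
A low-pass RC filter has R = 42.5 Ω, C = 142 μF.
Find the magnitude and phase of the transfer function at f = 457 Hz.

Step 1 — Angular frequency: ω = 2π·457 = 2871 rad/s.
Step 2 — Transfer function: H(jω) = 1/(1 + jωRC).
Step 3 — Denominator: 1 + jωRC = 1 + j·2871·42.5·0.000142 = 1 + j17.33.
Step 4 — H = 0.003319 - j0.05752.
Step 5 — Magnitude: |H| = 0.05761 (-24.8 dB); phase: φ = -86.7°.

|H| = 0.05761 (-24.8 dB), φ = -86.7°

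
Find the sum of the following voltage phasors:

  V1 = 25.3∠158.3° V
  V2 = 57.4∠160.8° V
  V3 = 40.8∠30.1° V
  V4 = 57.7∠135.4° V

Step 1 — Convert each phasor to rectangular form:
  V1 = 25.3·(cos(158.3°) + j·sin(158.3°)) = -23.51 + j9.355 V
  V2 = 57.4·(cos(160.8°) + j·sin(160.8°)) = -54.21 + j18.88 V
  V3 = 40.8·(cos(30.1°) + j·sin(30.1°)) = 35.3 + j20.46 V
  V4 = 57.7·(cos(135.4°) + j·sin(135.4°)) = -41.08 + j40.51 V
Step 2 — Sum components: V_total = -83.5 + j89.21 V.
Step 3 — Convert to polar: |V_total| = 122.2 V, ∠V_total = 133.1°.

V_total = 122.2∠133.1° V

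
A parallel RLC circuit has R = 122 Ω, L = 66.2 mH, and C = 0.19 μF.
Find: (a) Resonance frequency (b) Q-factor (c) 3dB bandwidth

Step 1 — Resonance: ω₀ = 1/√(LC) = 1/√(0.0662·1.9e-07) = 8916 rad/s.
Step 2 — f₀ = ω₀/(2π) = 1419 Hz.
Step 3 — Parallel Q: Q = R/(ω₀L) = 122/(8916·0.0662) = 0.2067.
Step 4 — Bandwidth: Δω = ω₀/Q = 4.314e+04 rad/s; BW = Δω/(2π) = 6866 Hz.

(a) f₀ = 1419 Hz  (b) Q = 0.2067  (c) BW = 6866 Hz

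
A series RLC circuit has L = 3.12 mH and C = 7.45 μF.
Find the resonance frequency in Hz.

Step 1 — Resonance condition Im(Z)=0 gives ω₀ = 1/√(LC).
Step 2 — ω₀ = 1/√(0.00312·7.45e-06) = 6559 rad/s.
Step 3 — f₀ = ω₀/(2π) = 1044 Hz.

f₀ = 1044 Hz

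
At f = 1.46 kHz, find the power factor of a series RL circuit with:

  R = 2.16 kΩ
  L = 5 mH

Step 1 — Angular frequency: ω = 2π·f = 2π·1460 = 9173 rad/s.
Step 2 — Component impedances:
  R: Z = R = 2160 Ω
  L: Z = jωL = j·9173·0.005 = 0 + j45.87 Ω
Step 3 — Series combination: Z_total = R + L = 2160 + j45.87 Ω = 2160∠1.2° Ω.
Step 4 — Power factor: PF = cos(φ) = Re(Z)/|Z| = 2160/2160.5 = 0.9998.
Step 5 — Type: Im(Z) = 45.87 ⇒ lagging (phase φ = 1.2°).

PF = 0.9998 (lagging, φ = 1.2°)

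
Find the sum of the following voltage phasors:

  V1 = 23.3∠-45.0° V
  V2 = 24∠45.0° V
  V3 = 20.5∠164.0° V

Step 1 — Convert each phasor to rectangular form:
  V1 = 23.3·(cos(-45.0°) + j·sin(-45.0°)) = 16.48 - j16.48 V
  V2 = 24·(cos(45.0°) + j·sin(45.0°)) = 16.97 + j16.97 V
  V3 = 20.5·(cos(164.0°) + j·sin(164.0°)) = -19.71 + j5.651 V
Step 2 — Sum components: V_total = 13.74 + j6.146 V.
Step 3 — Convert to polar: |V_total| = 15.05 V, ∠V_total = 24.1°.

V_total = 15.05∠24.1° V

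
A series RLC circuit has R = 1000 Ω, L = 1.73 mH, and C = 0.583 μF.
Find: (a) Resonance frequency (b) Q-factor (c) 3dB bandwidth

Step 1 — Resonance: ω₀ = 1/√(LC) = 1/√(0.00173·5.83e-07) = 3.149e+04 rad/s.
Step 2 — f₀ = ω₀/(2π) = 5011 Hz.
Step 3 — Series Q: Q = ω₀L/R = 3.149e+04·0.00173/1000 = 0.05447.
Step 4 — Bandwidth: Δω = ω₀/Q = 5.78e+05 rad/s; BW = Δω/(2π) = 9.2e+04 Hz.

(a) f₀ = 5011 Hz  (b) Q = 0.05447  (c) BW = 9.2e+04 Hz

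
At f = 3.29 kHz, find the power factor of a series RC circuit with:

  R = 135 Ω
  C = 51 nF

Step 1 — Angular frequency: ω = 2π·f = 2π·3290 = 2.067e+04 rad/s.
Step 2 — Component impedances:
  R: Z = R = 135 Ω
  C: Z = 1/(jωC) = -j/(ω·C) = 0 - j948.5 Ω
Step 3 — Series combination: Z_total = R + C = 135 - j948.5 Ω = 958.1∠-81.9° Ω.
Step 4 — Power factor: PF = cos(φ) = Re(Z)/|Z| = 135/958.1 = 0.1409.
Step 5 — Type: Im(Z) = -948.5 ⇒ leading (phase φ = -81.9°).

PF = 0.1409 (leading, φ = -81.9°)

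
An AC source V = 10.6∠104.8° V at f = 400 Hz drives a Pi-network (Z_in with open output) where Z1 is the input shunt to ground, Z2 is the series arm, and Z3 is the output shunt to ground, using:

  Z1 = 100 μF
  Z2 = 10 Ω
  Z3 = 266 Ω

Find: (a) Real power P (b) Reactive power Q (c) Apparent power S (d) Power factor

Step 1 — Angular frequency: ω = 2π·f = 2π·400 = 2513 rad/s.
Step 2 — Component impedances:
  Z1: Z = 1/(jωC) = -j/(ω·C) = 0 - j3.979 Ω
  Z2: Z = R = 10 Ω
  Z3: Z = R = 266 Ω
Step 3 — With open output, the series arm Z2 and the output shunt Z3 appear in series to ground: Z2 + Z3 = 276 Ω.
Step 4 — Parallel with input shunt Z1: Z_in = Z1 || (Z2 + Z3) = 0.05735 - j3.978 Ω = 3.978∠-89.2° Ω.
Step 5 — Source phasor: V = 10.6∠104.8° V = -2.708 + j10.25 V.
Step 6 — Current: I = V / Z = -2.585 - j0.6434 A = 2.664∠-166.0° A.
Step 7 — Complex power: S = V·I* = 0.4071 - j28.24 VA.
Step 8 — Real power: P = Re(S) = 0.4071 W.
Step 9 — Reactive power: Q = Im(S) = -28.24 VAR.
Step 10 — Apparent power: |S| = 28.24 VA.
Step 11 — Power factor: PF = P/|S| = 0.01441 (leading).

(a) P = 0.4071 W  (b) Q = -28.24 VAR  (c) S = 28.24 VA  (d) PF = 0.01441 (leading)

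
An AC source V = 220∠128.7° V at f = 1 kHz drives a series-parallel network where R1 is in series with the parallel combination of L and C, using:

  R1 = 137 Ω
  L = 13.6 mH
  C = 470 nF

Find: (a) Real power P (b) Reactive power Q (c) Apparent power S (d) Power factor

Step 1 — Angular frequency: ω = 2π·f = 2π·1000 = 6283 rad/s.
Step 2 — Component impedances:
  R1: Z = R = 137 Ω
  L: Z = jωL = j·6283·0.0136 = 0 + j85.45 Ω
  C: Z = 1/(jωC) = -j/(ω·C) = 0 - j338.6 Ω
Step 3 — Parallel branch: L || C = 1/(1/L + 1/C) = 0 + j114.3 Ω.
Step 4 — Series with R1: Z_total = R1 + (L || C) = 137 + j114.3 Ω = 178.4∠39.8° Ω.
Step 5 — Source phasor: V = 220∠128.7° V = -137.6 + j171.7 V.
Step 6 — Current: I = V / Z = 0.02446 + j1.233 A = 1.233∠88.9° A.
Step 7 — Complex power: S = V·I* = 208.3 + j173.8 VA.
Step 8 — Real power: P = Re(S) = 208.3 W.
Step 9 — Reactive power: Q = Im(S) = 173.8 VAR.
Step 10 — Apparent power: |S| = 271.3 VA.
Step 11 — Power factor: PF = P/|S| = 0.7679 (lagging).

(a) P = 208.3 W  (b) Q = 173.8 VAR  (c) S = 271.3 VA  (d) PF = 0.7679 (lagging)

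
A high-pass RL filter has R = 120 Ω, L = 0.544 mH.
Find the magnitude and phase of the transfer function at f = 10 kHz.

Step 1 — Angular frequency: ω = 2π·1e+04 = 6.283e+04 rad/s.
Step 2 — Transfer function: H(jω) = jωL/(R + jωL).
Step 3 — Numerator jωL = j·34.18; denominator R + jωL = 120 + j34.18.
Step 4 — H = 0.07504 + j0.2635.
Step 5 — Magnitude: |H| = 0.2739 (-11.2 dB); phase: φ = 74.1°.

|H| = 0.2739 (-11.2 dB), φ = 74.1°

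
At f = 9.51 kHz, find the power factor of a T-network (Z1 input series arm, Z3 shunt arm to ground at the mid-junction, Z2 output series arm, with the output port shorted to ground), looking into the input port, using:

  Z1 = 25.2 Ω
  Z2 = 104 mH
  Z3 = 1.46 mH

Step 1 — Angular frequency: ω = 2π·f = 2π·9510 = 5.975e+04 rad/s.
Step 2 — Component impedances:
  Z1: Z = R = 25.2 Ω
  Z2: Z = jωL = j·5.975e+04·0.104 = 0 + j6214 Ω
  Z3: Z = jωL = j·5.975e+04·0.00146 = 0 + j87.24 Ω
Step 3 — With the output port shorted to ground, the output series arm Z2 runs from the junction to ground; the shunt arm Z3 also runs from the junction to ground. They appear in parallel: Z3 || Z2 = 0 + j86.03 Ω.
Step 4 — Series with input arm Z1: Z_in = Z1 + (Z3 || Z2) = 25.2 + j86.03 Ω = 89.65∠73.7° Ω.
Step 5 — Power factor: PF = cos(φ) = Re(Z)/|Z| = 25.2/89.65 = 0.2811.
Step 6 — Type: Im(Z) = 86.03 ⇒ lagging (phase φ = 73.7°).

PF = 0.2811 (lagging, φ = 73.7°)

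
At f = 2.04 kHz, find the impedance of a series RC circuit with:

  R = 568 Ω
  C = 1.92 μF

Step 1 — Angular frequency: ω = 2π·f = 2π·2040 = 1.282e+04 rad/s.
Step 2 — Component impedances:
  R: Z = R = 568 Ω
  C: Z = 1/(jωC) = -j/(ω·C) = 0 - j40.63 Ω
Step 3 — Series combination: Z_total = R + C = 568 - j40.63 Ω = 569.5∠-4.1° Ω.

Z = 568 - j40.63 Ω = 569.5∠-4.1° Ω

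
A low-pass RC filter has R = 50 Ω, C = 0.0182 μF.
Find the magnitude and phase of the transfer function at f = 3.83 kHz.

Step 1 — Angular frequency: ω = 2π·3830 = 2.406e+04 rad/s.
Step 2 — Transfer function: H(jω) = 1/(1 + jωRC).
Step 3 — Denominator: 1 + jωRC = 1 + j·2.406e+04·50·1.82e-08 = 1 + j0.0219.
Step 4 — H = 0.9995 - j0.02189.
Step 5 — Magnitude: |H| = 0.9998 (-0.0 dB); phase: φ = -1.3°.

|H| = 0.9998 (-0.0 dB), φ = -1.3°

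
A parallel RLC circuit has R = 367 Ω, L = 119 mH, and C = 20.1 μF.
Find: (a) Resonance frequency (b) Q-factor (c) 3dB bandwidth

Step 1 — Resonance: ω₀ = 1/√(LC) = 1/√(0.119·2.01e-05) = 646.6 rad/s.
Step 2 — f₀ = ω₀/(2π) = 102.9 Hz.
Step 3 — Parallel Q: Q = R/(ω₀L) = 367/(646.6·0.119) = 4.77.
Step 4 — Bandwidth: Δω = ω₀/Q = 135.6 rad/s; BW = Δω/(2π) = 21.58 Hz.

(a) f₀ = 102.9 Hz  (b) Q = 4.77  (c) BW = 21.58 Hz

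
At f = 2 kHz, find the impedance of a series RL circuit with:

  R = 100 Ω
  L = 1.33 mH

Step 1 — Angular frequency: ω = 2π·f = 2π·2000 = 1.257e+04 rad/s.
Step 2 — Component impedances:
  R: Z = R = 100 Ω
  L: Z = jωL = j·1.257e+04·0.00133 = 0 + j16.71 Ω
Step 3 — Series combination: Z_total = R + L = 100 + j16.71 Ω = 101.4∠9.5° Ω.

Z = 100 + j16.71 Ω = 101.4∠9.5° Ω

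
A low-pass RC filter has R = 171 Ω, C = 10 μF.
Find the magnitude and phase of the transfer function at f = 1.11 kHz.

Step 1 — Angular frequency: ω = 2π·1110 = 6974 rad/s.
Step 2 — Transfer function: H(jω) = 1/(1 + jωRC).
Step 3 — Denominator: 1 + jωRC = 1 + j·6974·171·1e-05 = 1 + j11.93.
Step 4 — H = 0.006982 - j0.08326.
Step 5 — Magnitude: |H| = 0.08356 (-21.6 dB); phase: φ = -85.2°.

|H| = 0.08356 (-21.6 dB), φ = -85.2°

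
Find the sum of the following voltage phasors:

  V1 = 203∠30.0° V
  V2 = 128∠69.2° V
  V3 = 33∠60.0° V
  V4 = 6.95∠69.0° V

Step 1 — Convert each phasor to rectangular form:
  V1 = 203·(cos(30.0°) + j·sin(30.0°)) = 175.8 + j101.5 V
  V2 = 128·(cos(69.2°) + j·sin(69.2°)) = 45.45 + j119.7 V
  V3 = 33·(cos(60.0°) + j·sin(60.0°)) = 16.5 + j28.58 V
  V4 = 6.95·(cos(69.0°) + j·sin(69.0°)) = 2.491 + j6.488 V
Step 2 — Sum components: V_total = 240.2 + j256.2 V.
Step 3 — Convert to polar: |V_total| = 351.2 V, ∠V_total = 46.8°.

V_total = 351.2∠46.8° V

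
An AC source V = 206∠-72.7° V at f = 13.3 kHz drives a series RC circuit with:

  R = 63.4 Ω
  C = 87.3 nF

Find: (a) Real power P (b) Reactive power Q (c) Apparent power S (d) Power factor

Step 1 — Angular frequency: ω = 2π·f = 2π·1.33e+04 = 8.357e+04 rad/s.
Step 2 — Component impedances:
  R: Z = R = 63.4 Ω
  C: Z = 1/(jωC) = -j/(ω·C) = 0 - j137.1 Ω
Step 3 — Series combination: Z_total = R + C = 63.4 - j137.1 Ω = 151∠-65.2° Ω.
Step 4 — Source phasor: V = 206∠-72.7° V = 61.26 - j196.7 V.
Step 5 — Current: I = V / Z = 1.352 - j0.1786 A = 1.364∠-7.5° A.
Step 6 — Complex power: S = V·I* = 118 - j255 VA.
Step 7 — Real power: P = Re(S) = 118 W.
Step 8 — Reactive power: Q = Im(S) = -255 VAR.
Step 9 — Apparent power: |S| = 281 VA.
Step 10 — Power factor: PF = P/|S| = 0.4198 (leading).

(a) P = 118 W  (b) Q = -255 VAR  (c) S = 281 VA  (d) PF = 0.4198 (leading)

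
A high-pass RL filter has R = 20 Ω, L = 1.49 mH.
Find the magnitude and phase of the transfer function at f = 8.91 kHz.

Step 1 — Angular frequency: ω = 2π·8910 = 5.598e+04 rad/s.
Step 2 — Transfer function: H(jω) = jωL/(R + jωL).
Step 3 — Numerator jωL = j·83.41; denominator R + jωL = 20 + j83.41.
Step 4 — H = 0.9456 + j0.2267.
Step 5 — Magnitude: |H| = 0.9724 (-0.2 dB); phase: φ = 13.5°.

|H| = 0.9724 (-0.2 dB), φ = 13.5°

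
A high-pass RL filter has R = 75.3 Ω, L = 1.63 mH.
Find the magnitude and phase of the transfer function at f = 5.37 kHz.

Step 1 — Angular frequency: ω = 2π·5370 = 3.374e+04 rad/s.
Step 2 — Transfer function: H(jω) = jωL/(R + jωL).
Step 3 — Numerator jωL = j·55; denominator R + jωL = 75.3 + j55.
Step 4 — H = 0.3479 + j0.4763.
Step 5 — Magnitude: |H| = 0.5898 (-4.6 dB); phase: φ = 53.9°.

|H| = 0.5898 (-4.6 dB), φ = 53.9°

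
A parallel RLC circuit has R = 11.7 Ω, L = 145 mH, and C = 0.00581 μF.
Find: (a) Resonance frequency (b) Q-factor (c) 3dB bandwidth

Step 1 — Resonance: ω₀ = 1/√(LC) = 1/√(0.145·5.81e-09) = 3.445e+04 rad/s.
Step 2 — f₀ = ω₀/(2π) = 5483 Hz.
Step 3 — Parallel Q: Q = R/(ω₀L) = 11.7/(3.445e+04·0.145) = 0.002342.
Step 4 — Bandwidth: Δω = ω₀/Q = 1.471e+07 rad/s; BW = Δω/(2π) = 2.341e+06 Hz.

(a) f₀ = 5483 Hz  (b) Q = 0.002342  (c) BW = 2.341e+06 Hz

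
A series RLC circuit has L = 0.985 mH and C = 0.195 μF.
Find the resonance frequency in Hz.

Step 1 — Resonance condition Im(Z)=0 gives ω₀ = 1/√(LC).
Step 2 — ω₀ = 1/√(0.000985·1.95e-07) = 7.215e+04 rad/s.
Step 3 — f₀ = ω₀/(2π) = 1.148e+04 Hz.

f₀ = 1.148e+04 Hz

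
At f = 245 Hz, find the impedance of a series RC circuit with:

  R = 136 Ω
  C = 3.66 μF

Step 1 — Angular frequency: ω = 2π·f = 2π·245 = 1539 rad/s.
Step 2 — Component impedances:
  R: Z = R = 136 Ω
  C: Z = 1/(jωC) = -j/(ω·C) = 0 - j177.5 Ω
Step 3 — Series combination: Z_total = R + C = 136 - j177.5 Ω = 223.6∠-52.5° Ω.

Z = 136 - j177.5 Ω = 223.6∠-52.5° Ω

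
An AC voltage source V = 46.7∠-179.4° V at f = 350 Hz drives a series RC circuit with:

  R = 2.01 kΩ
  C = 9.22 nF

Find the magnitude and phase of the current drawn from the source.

Step 1 — Angular frequency: ω = 2π·f = 2π·350 = 2199 rad/s.
Step 2 — Component impedances:
  R: Z = R = 2010 Ω
  C: Z = 1/(jωC) = -j/(ω·C) = 0 - j4.932e+04 Ω
Step 3 — Series combination: Z_total = R + C = 2010 - j4.932e+04 Ω = 4.936e+04∠-87.7° Ω.
Step 4 — Source phasor: V = 46.7∠-179.4° V = -46.7 - j0.489 V.
Step 5 — Ohm's law: I = V / Z_total = (-46.7 - j0.489) / (2010 - j4.932e+04) = -2.862e-05 - j0.0009457 A.
Step 6 — Convert to polar: |I| = 0.0009461 A, ∠I = -91.7°.

I = 0.0009461∠-91.7° A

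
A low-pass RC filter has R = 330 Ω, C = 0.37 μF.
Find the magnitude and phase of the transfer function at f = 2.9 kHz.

Step 1 — Angular frequency: ω = 2π·2900 = 1.822e+04 rad/s.
Step 2 — Transfer function: H(jω) = 1/(1 + jωRC).
Step 3 — Denominator: 1 + jωRC = 1 + j·1.822e+04·330·3.7e-07 = 1 + j2.225.
Step 4 — H = 0.1681 - j0.3739.
Step 5 — Magnitude: |H| = 0.41 (-7.7 dB); phase: φ = -65.8°.

|H| = 0.41 (-7.7 dB), φ = -65.8°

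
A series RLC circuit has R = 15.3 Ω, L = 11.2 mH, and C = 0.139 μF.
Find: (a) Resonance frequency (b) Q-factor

Step 1 — Resonance condition Im(Z)=0 gives ω₀ = 1/√(LC).
Step 2 — ω₀ = 1/√(0.0112·1.39e-07) = 2.534e+04 rad/s.
Step 3 — f₀ = ω₀/(2π) = 4034 Hz.
Step 4 — Series Q: Q = ω₀L/R = 2.534e+04·0.0112/15.3 = 18.55.

(a) f₀ = 4034 Hz  (b) Q = 18.55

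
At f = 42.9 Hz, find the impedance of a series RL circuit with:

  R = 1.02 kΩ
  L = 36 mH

Step 1 — Angular frequency: ω = 2π·f = 2π·42.9 = 269.5 rad/s.
Step 2 — Component impedances:
  R: Z = R = 1020 Ω
  L: Z = jωL = j·269.5·0.036 = 0 + j9.704 Ω
Step 3 — Series combination: Z_total = R + L = 1020 + j9.704 Ω = 1020∠0.5° Ω.

Z = 1020 + j9.704 Ω = 1020∠0.5° Ω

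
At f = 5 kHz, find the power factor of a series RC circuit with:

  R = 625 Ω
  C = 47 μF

Step 1 — Angular frequency: ω = 2π·f = 2π·5000 = 3.142e+04 rad/s.
Step 2 — Component impedances:
  R: Z = R = 625 Ω
  C: Z = 1/(jωC) = -j/(ω·C) = 0 - j0.6773 Ω
Step 3 — Series combination: Z_total = R + C = 625 - j0.6773 Ω = 625∠-0.1° Ω.
Step 4 — Power factor: PF = cos(φ) = Re(Z)/|Z| = 625/625 = 1.
Step 5 — Type: Im(Z) = -0.6773 ⇒ leading (phase φ = -0.1°).

PF = 1 (leading, φ = -0.1°)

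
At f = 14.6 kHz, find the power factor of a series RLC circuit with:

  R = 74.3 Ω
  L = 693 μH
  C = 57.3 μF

Step 1 — Angular frequency: ω = 2π·f = 2π·1.46e+04 = 9.173e+04 rad/s.
Step 2 — Component impedances:
  R: Z = R = 74.3 Ω
  L: Z = jωL = j·9.173e+04·0.000693 = 0 + j63.57 Ω
  C: Z = 1/(jωC) = -j/(ω·C) = 0 - j0.1902 Ω
Step 3 — Series combination: Z_total = R + L + C = 74.3 + j63.38 Ω = 97.66∠40.5° Ω.
Step 4 — Power factor: PF = cos(φ) = Re(Z)/|Z| = 74.3/97.66 = 0.7608.
Step 5 — Type: Im(Z) = 63.38 ⇒ lagging (phase φ = 40.5°).

PF = 0.7608 (lagging, φ = 40.5°)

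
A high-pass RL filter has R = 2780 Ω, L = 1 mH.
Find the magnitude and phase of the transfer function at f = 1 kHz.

Step 1 — Angular frequency: ω = 2π·1000 = 6283 rad/s.
Step 2 — Transfer function: H(jω) = jωL/(R + jωL).
Step 3 — Numerator jωL = j·6.283; denominator R + jωL = 2780 + j6.283.
Step 4 — H = 5.108e-06 + j0.00226.
Step 5 — Magnitude: |H| = 0.00226 (-52.9 dB); phase: φ = 89.9°.

|H| = 0.00226 (-52.9 dB), φ = 89.9°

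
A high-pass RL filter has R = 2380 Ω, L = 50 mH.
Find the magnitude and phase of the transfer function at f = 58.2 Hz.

Step 1 — Angular frequency: ω = 2π·58.2 = 365.7 rad/s.
Step 2 — Transfer function: H(jω) = jωL/(R + jωL).
Step 3 — Numerator jωL = j·18.28; denominator R + jωL = 2380 + j18.28.
Step 4 — H = 5.902e-05 + j0.007682.
Step 5 — Magnitude: |H| = 0.007682 (-42.3 dB); phase: φ = 89.6°.

|H| = 0.007682 (-42.3 dB), φ = 89.6°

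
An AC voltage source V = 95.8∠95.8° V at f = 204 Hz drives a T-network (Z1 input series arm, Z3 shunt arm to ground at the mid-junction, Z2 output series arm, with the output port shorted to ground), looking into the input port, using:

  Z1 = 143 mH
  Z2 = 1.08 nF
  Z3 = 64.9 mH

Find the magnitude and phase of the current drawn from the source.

Step 1 — Angular frequency: ω = 2π·f = 2π·204 = 1282 rad/s.
Step 2 — Component impedances:
  Z1: Z = jωL = j·1282·0.143 = 0 + j183.3 Ω
  Z2: Z = 1/(jωC) = -j/(ω·C) = 0 - j7.224e+05 Ω
  Z3: Z = jωL = j·1282·0.0649 = 0 + j83.19 Ω
Step 3 — With the output port shorted to ground, the output series arm Z2 runs from the junction to ground; the shunt arm Z3 also runs from the junction to ground. They appear in parallel: Z3 || Z2 = 0 + j83.2 Ω.
Step 4 — Series with input arm Z1: Z_in = Z1 + (Z3 || Z2) = 0 + j266.5 Ω = 266.5∠90.0° Ω.
Step 5 — Source phasor: V = 95.8∠95.8° V = -9.681 + j95.31 V.
Step 6 — Ohm's law: I = V / Z_total = (-9.681 + j95.31) / (0 + j266.5) = 0.3576 + j0.03633 A.
Step 7 — Convert to polar: |I| = 0.3595 A, ∠I = 5.8°.

I = 0.3595∠5.8° A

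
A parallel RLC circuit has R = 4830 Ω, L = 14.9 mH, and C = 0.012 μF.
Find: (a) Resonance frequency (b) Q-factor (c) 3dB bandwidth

Step 1 — Resonance: ω₀ = 1/√(LC) = 1/√(0.0149·1.2e-08) = 7.479e+04 rad/s.
Step 2 — f₀ = ω₀/(2π) = 1.19e+04 Hz.
Step 3 — Parallel Q: Q = R/(ω₀L) = 4830/(7.479e+04·0.0149) = 4.335.
Step 4 — Bandwidth: Δω = ω₀/Q = 1.725e+04 rad/s; BW = Δω/(2π) = 2746 Hz.

(a) f₀ = 1.19e+04 Hz  (b) Q = 4.335  (c) BW = 2746 Hz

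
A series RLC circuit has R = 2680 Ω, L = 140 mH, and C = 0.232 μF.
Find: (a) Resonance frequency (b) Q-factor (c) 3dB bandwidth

Step 1 — Resonance: ω₀ = 1/√(LC) = 1/√(0.14·2.32e-07) = 5549 rad/s.
Step 2 — f₀ = ω₀/(2π) = 883.1 Hz.
Step 3 — Series Q: Q = ω₀L/R = 5549·0.14/2680 = 0.2899.
Step 4 — Bandwidth: Δω = ω₀/Q = 1.914e+04 rad/s; BW = Δω/(2π) = 3047 Hz.

(a) f₀ = 883.1 Hz  (b) Q = 0.2899  (c) BW = 3047 Hz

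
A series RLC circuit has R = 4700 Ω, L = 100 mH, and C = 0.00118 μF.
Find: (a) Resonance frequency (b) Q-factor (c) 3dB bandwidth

Step 1 — Resonance condition Im(Z)=0 gives ω₀ = 1/√(LC).
Step 2 — ω₀ = 1/√(0.1·1.18e-09) = 9.206e+04 rad/s.
Step 3 — f₀ = ω₀/(2π) = 1.465e+04 Hz.
Step 4 — Series Q: Q = ω₀L/R = 9.206e+04·0.1/4700 = 1.959.
Step 5 — 3dB bandwidth: Δω = ω₀/Q = 4.7e+04 rad/s; BW = Δω/(2π) = 7480 Hz.

(a) f₀ = 1.465e+04 Hz  (b) Q = 1.959  (c) BW = 7480 Hz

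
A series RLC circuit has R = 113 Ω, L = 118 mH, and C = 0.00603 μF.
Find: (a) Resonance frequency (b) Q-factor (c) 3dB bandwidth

Step 1 — Resonance condition Im(Z)=0 gives ω₀ = 1/√(LC).
Step 2 — ω₀ = 1/√(0.118·6.03e-09) = 3.749e+04 rad/s.
Step 3 — f₀ = ω₀/(2π) = 5967 Hz.
Step 4 — Series Q: Q = ω₀L/R = 3.749e+04·0.118/113 = 39.15.
Step 5 — 3dB bandwidth: Δω = ω₀/Q = 957.6 rad/s; BW = Δω/(2π) = 152.4 Hz.

(a) f₀ = 5967 Hz  (b) Q = 39.15  (c) BW = 152.4 Hz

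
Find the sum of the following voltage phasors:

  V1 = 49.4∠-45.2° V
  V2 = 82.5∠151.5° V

Step 1 — Convert each phasor to rectangular form:
  V1 = 49.4·(cos(-45.2°) + j·sin(-45.2°)) = 34.81 - j35.05 V
  V2 = 82.5·(cos(151.5°) + j·sin(151.5°)) = -72.5 + j39.37 V
Step 2 — Sum components: V_total = -37.69 + j4.313 V.
Step 3 — Convert to polar: |V_total| = 37.94 V, ∠V_total = 173.5°.

V_total = 37.94∠173.5° V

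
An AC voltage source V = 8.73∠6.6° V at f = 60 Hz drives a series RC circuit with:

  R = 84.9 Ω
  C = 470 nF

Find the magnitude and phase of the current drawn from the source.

Step 1 — Angular frequency: ω = 2π·f = 2π·60 = 377 rad/s.
Step 2 — Component impedances:
  R: Z = R = 84.9 Ω
  C: Z = 1/(jωC) = -j/(ω·C) = 0 - j5644 Ω
Step 3 — Series combination: Z_total = R + C = 84.9 - j5644 Ω = 5644∠-89.1° Ω.
Step 4 — Source phasor: V = 8.73∠6.6° V = 8.672 + j1.003 V.
Step 5 — Ohm's law: I = V / Z_total = (8.672 + j1.003) / (84.9 - j5644) = -0.0001546 + j0.001539 A.
Step 6 — Convert to polar: |I| = 0.001547 A, ∠I = 95.7°.

I = 0.001547∠95.7° A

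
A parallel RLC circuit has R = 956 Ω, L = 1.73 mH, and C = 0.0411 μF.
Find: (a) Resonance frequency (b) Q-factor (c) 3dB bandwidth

Step 1 — Resonance: ω₀ = 1/√(LC) = 1/√(0.00173·4.11e-08) = 1.186e+05 rad/s.
Step 2 — f₀ = ω₀/(2π) = 1.887e+04 Hz.
Step 3 — Parallel Q: Q = R/(ω₀L) = 956/(1.186e+05·0.00173) = 4.66.
Step 4 — Bandwidth: Δω = ω₀/Q = 2.545e+04 rad/s; BW = Δω/(2π) = 4051 Hz.

(a) f₀ = 1.887e+04 Hz  (b) Q = 4.66  (c) BW = 4051 Hz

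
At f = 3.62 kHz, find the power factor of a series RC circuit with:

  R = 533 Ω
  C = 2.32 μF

Step 1 — Angular frequency: ω = 2π·f = 2π·3620 = 2.275e+04 rad/s.
Step 2 — Component impedances:
  R: Z = R = 533 Ω
  C: Z = 1/(jωC) = -j/(ω·C) = 0 - j18.95 Ω
Step 3 — Series combination: Z_total = R + C = 533 - j18.95 Ω = 533.3∠-2.0° Ω.
Step 4 — Power factor: PF = cos(φ) = Re(Z)/|Z| = 533/533.3 = 0.9994.
Step 5 — Type: Im(Z) = -18.95 ⇒ leading (phase φ = -2.0°).

PF = 0.9994 (leading, φ = -2.0°)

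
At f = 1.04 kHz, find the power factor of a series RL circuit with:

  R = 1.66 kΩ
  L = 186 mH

Step 1 — Angular frequency: ω = 2π·f = 2π·1040 = 6535 rad/s.
Step 2 — Component impedances:
  R: Z = R = 1660 Ω
  L: Z = jωL = j·6535·0.186 = 0 + j1215 Ω
Step 3 — Series combination: Z_total = R + L = 1660 + j1215 Ω = 2057∠36.2° Ω.
Step 4 — Power factor: PF = cos(φ) = Re(Z)/|Z| = 1660/2057.4 = 0.8068.
Step 5 — Type: Im(Z) = 1215 ⇒ lagging (phase φ = 36.2°).

PF = 0.8068 (lagging, φ = 36.2°)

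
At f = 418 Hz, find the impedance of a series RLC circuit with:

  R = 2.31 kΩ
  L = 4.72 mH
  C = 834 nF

Step 1 — Angular frequency: ω = 2π·f = 2π·418 = 2626 rad/s.
Step 2 — Component impedances:
  R: Z = R = 2310 Ω
  L: Z = jωL = j·2626·0.00472 = 0 + j12.4 Ω
  C: Z = 1/(jωC) = -j/(ω·C) = 0 - j456.5 Ω
Step 3 — Series combination: Z_total = R + L + C = 2310 - j444.1 Ω = 2352∠-10.9° Ω.

Z = 2310 - j444.1 Ω = 2352∠-10.9° Ω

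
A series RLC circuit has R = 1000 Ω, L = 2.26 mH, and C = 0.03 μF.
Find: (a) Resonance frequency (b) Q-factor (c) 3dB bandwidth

Step 1 — Resonance condition Im(Z)=0 gives ω₀ = 1/√(LC).
Step 2 — ω₀ = 1/√(0.00226·3e-08) = 1.214e+05 rad/s.
Step 3 — f₀ = ω₀/(2π) = 1.933e+04 Hz.
Step 4 — Series Q: Q = ω₀L/R = 1.214e+05·0.00226/1000 = 0.2745.
Step 5 — 3dB bandwidth: Δω = ω₀/Q = 4.425e+05 rad/s; BW = Δω/(2π) = 7.042e+04 Hz.

(a) f₀ = 1.933e+04 Hz  (b) Q = 0.2745  (c) BW = 7.042e+04 Hz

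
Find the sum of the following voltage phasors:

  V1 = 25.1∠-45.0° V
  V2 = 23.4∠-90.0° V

Step 1 — Convert each phasor to rectangular form:
  V1 = 25.1·(cos(-45.0°) + j·sin(-45.0°)) = 17.75 - j17.75 V
  V2 = 23.4·(cos(-90.0°) + j·sin(-90.0°)) = 0 - j23.4 V
Step 2 — Sum components: V_total = 17.75 - j41.15 V.
Step 3 — Convert to polar: |V_total| = 44.81 V, ∠V_total = -66.7°.

V_total = 44.81∠-66.7° V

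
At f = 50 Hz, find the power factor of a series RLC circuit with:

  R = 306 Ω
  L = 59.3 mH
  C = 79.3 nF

Step 1 — Angular frequency: ω = 2π·f = 2π·50 = 314.2 rad/s.
Step 2 — Component impedances:
  R: Z = R = 306 Ω
  L: Z = jωL = j·314.2·0.0593 = 0 + j18.63 Ω
  C: Z = 1/(jωC) = -j/(ω·C) = 0 - j4.014e+04 Ω
Step 3 — Series combination: Z_total = R + L + C = 306 - j4.012e+04 Ω = 4.012e+04∠-89.6° Ω.
Step 4 — Power factor: PF = cos(φ) = Re(Z)/|Z| = 306/4.012e+04 = 0.007627.
Step 5 — Type: Im(Z) = -4.012e+04 ⇒ leading (phase φ = -89.6°).

PF = 0.007627 (leading, φ = -89.6°)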